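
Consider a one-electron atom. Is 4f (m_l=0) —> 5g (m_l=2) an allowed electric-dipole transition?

forbidden

Δl = 4 − 3 = +1; the E1 rule Δl = ±1 is ok.
Δm_l = 2 − (0) = +2. E1 requires Δm_l = 0, ±1: fails.
The transition is electric-dipole forbidden.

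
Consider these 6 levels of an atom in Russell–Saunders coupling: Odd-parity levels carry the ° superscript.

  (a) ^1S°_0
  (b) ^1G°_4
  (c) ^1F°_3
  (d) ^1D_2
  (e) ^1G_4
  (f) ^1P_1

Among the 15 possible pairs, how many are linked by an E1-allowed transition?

4

(a)–(b): forbidden (parity, ΔL, ΔJ).
(a)–(c): forbidden (parity, ΔL, ΔJ).
(a)–(d): forbidden (ΔL, ΔJ).
(a)–(e): forbidden (ΔL, ΔJ).
(a)–(f): allowed.
(b)–(c): forbidden (parity).
(b)–(d): forbidden (ΔL, ΔJ).
(b)–(e): allowed.
(b)–(f): forbidden (ΔL, ΔJ).
(c)–(d): allowed.
(c)–(e): allowed.
(c)–(f): forbidden (ΔL, ΔJ).
(d)–(e): forbidden (parity, ΔL, ΔJ).
(d)–(f): forbidden (parity).
(e)–(f): forbidden (parity, ΔL, ΔJ).
Allowed pairs: 4 of 15.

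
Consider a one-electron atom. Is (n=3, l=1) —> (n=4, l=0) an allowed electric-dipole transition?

allowed

Initial l = 1, final l = 0, so Δl = -1. E1 requires Δl = ±1: ✓.
All E1 selection rules are satisfied.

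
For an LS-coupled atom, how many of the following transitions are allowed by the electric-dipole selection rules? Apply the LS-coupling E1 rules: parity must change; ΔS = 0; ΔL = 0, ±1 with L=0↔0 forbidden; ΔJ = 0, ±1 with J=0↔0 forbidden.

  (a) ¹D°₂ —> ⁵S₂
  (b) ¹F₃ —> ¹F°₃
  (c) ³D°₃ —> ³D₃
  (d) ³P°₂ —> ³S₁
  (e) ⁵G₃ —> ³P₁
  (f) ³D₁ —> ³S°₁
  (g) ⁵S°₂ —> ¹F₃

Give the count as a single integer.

3

(a) forbidden (ΔS, ΔL fail)
(b) allowed
(c) allowed
(d) allowed
(e) forbidden (parity, ΔS, ΔL, ΔJ fail)
(f) forbidden (ΔL fails)
(g) forbidden (ΔS, ΔL fail)
Total allowed: 3 of 7.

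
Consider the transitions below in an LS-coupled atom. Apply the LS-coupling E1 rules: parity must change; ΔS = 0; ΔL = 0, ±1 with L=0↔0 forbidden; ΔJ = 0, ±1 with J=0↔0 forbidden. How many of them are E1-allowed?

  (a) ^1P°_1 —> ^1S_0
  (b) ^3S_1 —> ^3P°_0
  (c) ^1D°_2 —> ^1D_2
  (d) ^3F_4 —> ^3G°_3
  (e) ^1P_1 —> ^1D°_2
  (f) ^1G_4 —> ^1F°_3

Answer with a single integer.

(a) allowed
(b) allowed
(c) allowed
(d) allowed
(e) allowed
(f) allowed
Total allowed: 6 of 6.

6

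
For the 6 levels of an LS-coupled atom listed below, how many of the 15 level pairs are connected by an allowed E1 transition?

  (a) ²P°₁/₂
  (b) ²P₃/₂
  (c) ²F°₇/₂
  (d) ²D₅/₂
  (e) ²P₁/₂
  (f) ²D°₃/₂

6

(a)–(b): allowed.
(a)–(c): forbidden (parity, ΔL, ΔJ).
(a)–(d): forbidden (ΔJ).
(a)–(e): allowed.
(a)–(f): forbidden (parity).
(b)–(c): forbidden (ΔL, ΔJ).
(b)–(d): forbidden (parity).
(b)–(e): forbidden (parity).
(b)–(f): allowed.
(c)–(d): allowed.
(c)–(e): forbidden (ΔL, ΔJ).
(c)–(f): forbidden (parity, ΔJ).
(d)–(e): forbidden (parity, ΔJ).
(d)–(f): allowed.
(e)–(f): allowed.
Allowed pairs: 6 of 15.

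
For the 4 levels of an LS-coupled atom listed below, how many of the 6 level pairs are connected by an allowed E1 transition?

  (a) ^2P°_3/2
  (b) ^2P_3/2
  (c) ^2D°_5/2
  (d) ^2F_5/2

3

(a)–(b): allowed.
(a)–(c): forbidden (parity).
(a)–(d): forbidden (ΔL).
(b)–(c): allowed.
(b)–(d): forbidden (parity, ΔL).
(c)–(d): allowed.
Allowed pairs: 3 of 6.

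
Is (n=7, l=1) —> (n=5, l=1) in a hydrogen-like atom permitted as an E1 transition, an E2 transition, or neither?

Δl = 1 − 1 = +0; l_i + l_f = 2.
E1 (Δl = ±1): not satisfied.
E2 (Δl = 0,±2, l_i+l_f ≥ 2): satisfied.

E2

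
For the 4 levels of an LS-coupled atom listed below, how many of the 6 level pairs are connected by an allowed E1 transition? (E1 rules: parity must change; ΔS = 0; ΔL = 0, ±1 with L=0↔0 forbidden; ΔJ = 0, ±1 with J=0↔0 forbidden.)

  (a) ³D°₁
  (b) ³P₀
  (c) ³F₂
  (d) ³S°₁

(a)–(b): allowed.
(a)–(c): allowed.
(a)–(d): forbidden (parity, ΔL).
(b)–(c): forbidden (parity, ΔL, ΔJ).
(b)–(d): allowed.
(c)–(d): forbidden (ΔL).
Allowed pairs: 3 of 6.

3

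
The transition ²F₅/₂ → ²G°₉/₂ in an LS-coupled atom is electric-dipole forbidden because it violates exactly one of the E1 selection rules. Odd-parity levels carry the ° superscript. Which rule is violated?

the ΔJ = 0, ±1 rule

Initial level: S=1/2, L=3, J=5/2, parity even. Final level: S=1/2, L=4, J=9/2, parity odd.
Parity must change: even → odd — ok.
ΔS = 0: S: 1/2 → 1/2 — ok.
ΔL = 0, ±1 (not L=0↔0): L: 3 → 4, ΔL = +1 — ok.
ΔJ = 0, ±1 (not J=0↔0): J: 5/2 → 9/2, ΔJ = +2 — fails.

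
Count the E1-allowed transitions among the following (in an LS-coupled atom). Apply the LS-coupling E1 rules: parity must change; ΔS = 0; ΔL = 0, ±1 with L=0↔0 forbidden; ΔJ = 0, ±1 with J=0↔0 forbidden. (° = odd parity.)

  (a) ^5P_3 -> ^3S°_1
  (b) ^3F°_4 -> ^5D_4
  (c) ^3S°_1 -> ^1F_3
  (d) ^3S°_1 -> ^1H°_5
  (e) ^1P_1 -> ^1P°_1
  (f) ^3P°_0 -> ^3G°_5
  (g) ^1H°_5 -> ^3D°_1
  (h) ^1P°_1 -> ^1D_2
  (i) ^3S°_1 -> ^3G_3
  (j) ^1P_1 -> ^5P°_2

(a) forbidden (ΔS, ΔJ fail)
(b) forbidden (ΔS fails)
(c) forbidden (ΔS, ΔL, ΔJ fail)
(d) forbidden (parity, ΔS, ΔL, ΔJ fail)
(e) allowed
(f) forbidden (parity, ΔL, ΔJ fail)
(g) forbidden (parity, ΔS, ΔL, ΔJ fail)
(h) allowed
(i) forbidden (ΔL, ΔJ fail)
(j) forbidden (ΔS fails)
Total allowed: 2 of 10.

2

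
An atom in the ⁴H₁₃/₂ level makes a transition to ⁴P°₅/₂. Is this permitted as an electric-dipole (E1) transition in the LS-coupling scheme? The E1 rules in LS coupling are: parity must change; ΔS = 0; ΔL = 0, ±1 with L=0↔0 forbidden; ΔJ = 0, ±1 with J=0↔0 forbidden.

forbidden

Initial level: S=3/2, L=5, J=13/2, parity even. Final level: S=3/2, L=1, J=5/2, parity odd.
ΔJ = 0, ±1 (not J=0↔0): J: 13/2 → 5/2, ΔJ = -4 — fails.
ΔL = 0, ±1 (not L=0↔0): L: 5 → 1, ΔL = -4 — fails.
Parity must change: even → odd — passes.
ΔS = 0: S: 3/2 → 3/2 — passes.
Rule(s) violated: ΔL, ΔJ.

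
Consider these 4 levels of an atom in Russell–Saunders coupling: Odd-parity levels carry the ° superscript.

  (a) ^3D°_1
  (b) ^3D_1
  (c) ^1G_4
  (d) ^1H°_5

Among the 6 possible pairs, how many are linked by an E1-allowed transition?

(a)–(b): allowed.
(a)–(c): forbidden (ΔS, ΔL, ΔJ).
(a)–(d): forbidden (parity, ΔS, ΔL, ΔJ).
(b)–(c): forbidden (parity, ΔS, ΔL, ΔJ).
(b)–(d): forbidden (ΔS, ΔL, ΔJ).
(c)–(d): allowed.
Allowed pairs: 2 of 6.

2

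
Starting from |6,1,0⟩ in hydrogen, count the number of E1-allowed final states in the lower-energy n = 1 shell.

1

E1 requires Δl = ±1, so l_f ∈ {0, 2}; with 0 ≤ l_f ≤ n_f−1 = 0, the allowed l_f values are {0}.
For l_f = 0: m_f ∈ {m_i−1, m_i, m_i+1} ∩ [−0, 0] = {0} → 1 state.
Total: 1.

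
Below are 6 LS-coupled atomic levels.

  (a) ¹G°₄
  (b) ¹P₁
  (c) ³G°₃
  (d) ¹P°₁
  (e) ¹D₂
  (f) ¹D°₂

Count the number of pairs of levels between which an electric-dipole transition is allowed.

4

(a)–(b): forbidden (ΔL, ΔJ).
(a)–(c): forbidden (parity, ΔS).
(a)–(d): forbidden (parity, ΔL, ΔJ).
(a)–(e): forbidden (ΔL, ΔJ).
(a)–(f): forbidden (parity, ΔL, ΔJ).
(b)–(c): forbidden (ΔS, ΔL, ΔJ).
(b)–(d): allowed.
(b)–(e): forbidden (parity).
(b)–(f): allowed.
(c)–(d): forbidden (parity, ΔS, ΔL, ΔJ).
(c)–(e): forbidden (ΔS, ΔL).
(c)–(f): forbidden (parity, ΔS, ΔL).
(d)–(e): allowed.
(d)–(f): forbidden (parity).
(e)–(f): allowed.
Allowed pairs: 4 of 15.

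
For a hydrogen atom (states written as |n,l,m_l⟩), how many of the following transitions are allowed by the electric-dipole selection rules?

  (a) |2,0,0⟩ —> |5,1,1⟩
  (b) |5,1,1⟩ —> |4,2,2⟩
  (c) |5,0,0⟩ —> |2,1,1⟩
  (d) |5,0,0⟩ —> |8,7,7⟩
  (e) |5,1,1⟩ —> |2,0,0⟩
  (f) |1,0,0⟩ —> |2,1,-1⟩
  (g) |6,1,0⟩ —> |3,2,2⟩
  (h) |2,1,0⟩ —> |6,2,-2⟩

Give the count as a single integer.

5

(a) allowed
(b) allowed
(c) allowed
(d) forbidden — Δl = +7 (E1 requires Δl = ±1); Δm_l = +7 (E1 requires Δm_l = 0, ±1)
(e) allowed
(f) allowed
(g) forbidden — Δm_l = +2 (E1 requires Δm_l = 0, ±1)
(h) forbidden — Δm_l = -2 (E1 requires Δm_l = 0, ±1)
Total allowed: 5 of 8.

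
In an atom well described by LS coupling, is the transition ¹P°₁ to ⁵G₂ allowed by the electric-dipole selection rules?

Reading off the term symbols: S 0→2, L 1→4, J 1→2, parity odd→even.
ΔJ = 0, ±1 (not J=0↔0): J: 1 → 2, ΔJ = +1 — passes.
ΔS = 0: S: 0 → 2 — fails.
ΔL = 0, ±1 (not L=0↔0): L: 1 → 4, ΔL = +3 — fails.
Parity must change: odd → even — passes.
Rule(s) violated: ΔS, ΔL.

forbidden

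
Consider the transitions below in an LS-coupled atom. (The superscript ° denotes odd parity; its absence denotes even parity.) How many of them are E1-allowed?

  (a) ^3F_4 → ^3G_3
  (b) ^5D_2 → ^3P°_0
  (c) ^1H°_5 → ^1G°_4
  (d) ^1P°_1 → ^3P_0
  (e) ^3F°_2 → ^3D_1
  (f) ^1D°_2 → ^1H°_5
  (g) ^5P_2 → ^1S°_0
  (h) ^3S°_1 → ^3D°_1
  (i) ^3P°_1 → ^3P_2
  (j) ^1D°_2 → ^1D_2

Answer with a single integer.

3

(a) forbidden (parity fails)
(b) forbidden (ΔS, ΔJ fail)
(c) forbidden (parity fails)
(d) forbidden (ΔS fails)
(e) allowed
(f) forbidden (parity, ΔL, ΔJ fail)
(g) forbidden (ΔS, ΔJ fail)
(h) forbidden (parity, ΔL fail)
(i) allowed
(j) allowed
Total allowed: 3 of 10.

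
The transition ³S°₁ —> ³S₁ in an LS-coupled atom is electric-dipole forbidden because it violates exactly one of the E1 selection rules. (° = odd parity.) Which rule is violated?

Initial level: S=1, L=0, J=1, parity odd. Final level: S=1, L=0, J=1, parity even.
Parity must change: odd → even — ok.
ΔS = 0: S: 1 → 1 — ok.
ΔL = 0, ±1 (not L=0↔0): L: 0 → 0, ΔL = +0 — fails.
ΔJ = 0, ±1 (not J=0↔0): J: 1 → 1, ΔJ = +0 — ok.

the L=0 ↔ L=0 exclusion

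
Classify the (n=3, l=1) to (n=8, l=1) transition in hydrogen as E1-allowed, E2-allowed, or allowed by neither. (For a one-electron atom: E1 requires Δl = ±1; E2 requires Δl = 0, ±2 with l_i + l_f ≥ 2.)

E2

Δl = 1 − 1 = +0; l_i + l_f = 2.
E1 (Δl = ±1): not satisfied.
E2 (Δl = 0,±2, l_i+l_f ≥ 2): satisfied.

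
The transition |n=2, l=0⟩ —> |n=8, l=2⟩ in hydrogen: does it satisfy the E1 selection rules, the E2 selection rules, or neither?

Δl = 2 − 0 = +2; l_i + l_f = 2.
E1 (Δl = ±1): not satisfied.
E2 (Δl = 0,±2, l_i+l_f ≥ 2): satisfied.

E2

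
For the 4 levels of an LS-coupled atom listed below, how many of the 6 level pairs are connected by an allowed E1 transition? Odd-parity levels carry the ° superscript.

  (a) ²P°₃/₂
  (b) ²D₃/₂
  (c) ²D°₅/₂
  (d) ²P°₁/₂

3

(a)–(b): allowed.
(a)–(c): forbidden (parity).
(a)–(d): forbidden (parity).
(b)–(c): allowed.
(b)–(d): allowed.
(c)–(d): forbidden (parity, ΔJ).
Allowed pairs: 3 of 6.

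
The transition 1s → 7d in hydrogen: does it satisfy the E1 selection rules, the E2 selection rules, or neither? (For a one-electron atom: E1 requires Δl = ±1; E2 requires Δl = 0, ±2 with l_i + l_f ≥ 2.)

Δl = 2 − 0 = +2; l_i + l_f = 2.
E1 (Δl = ±1): not satisfied.
E2 (Δl = 0,±2, l_i+l_f ≥ 2): satisfied.

E2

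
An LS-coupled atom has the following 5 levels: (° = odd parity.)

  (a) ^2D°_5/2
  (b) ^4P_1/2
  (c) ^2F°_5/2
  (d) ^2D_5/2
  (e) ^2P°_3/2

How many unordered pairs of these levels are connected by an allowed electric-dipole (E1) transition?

(a)–(b): forbidden (ΔS, ΔJ).
(a)–(c): forbidden (parity).
(a)–(d): allowed.
(a)–(e): forbidden (parity).
(b)–(c): forbidden (ΔS, ΔL, ΔJ).
(b)–(d): forbidden (parity, ΔS, ΔJ).
(b)–(e): forbidden (ΔS).
(c)–(d): allowed.
(c)–(e): forbidden (parity, ΔL).
(d)–(e): allowed.
Allowed pairs: 3 of 10.

3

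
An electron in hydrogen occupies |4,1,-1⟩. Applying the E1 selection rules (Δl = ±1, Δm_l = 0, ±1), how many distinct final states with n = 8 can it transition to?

4

E1 requires Δl = ±1, so l_f ∈ {0, 2}; with 0 ≤ l_f ≤ n_f−1 = 7, the allowed l_f values are {0, 2}.
For l_f = 0: m_f ∈ {m_i−1, m_i, m_i+1} ∩ [−0, 0] = {0} → 1 state.
For l_f = 2: m_f ∈ {m_i−1, m_i, m_i+1} ∩ [−2, 2] = {-2, -1, 0} → 3 states.
Total: 4.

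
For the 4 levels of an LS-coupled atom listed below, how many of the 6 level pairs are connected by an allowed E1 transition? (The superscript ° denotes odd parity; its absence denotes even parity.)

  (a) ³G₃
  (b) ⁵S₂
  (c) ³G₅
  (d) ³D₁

(a)–(b): forbidden (parity, ΔS, ΔL).
(a)–(c): forbidden (parity, ΔJ).
(a)–(d): forbidden (parity, ΔL, ΔJ).
(b)–(c): forbidden (parity, ΔS, ΔL, ΔJ).
(b)–(d): forbidden (parity, ΔS, ΔL).
(c)–(d): forbidden (parity, ΔL, ΔJ).
Allowed pairs: 0 of 6.

0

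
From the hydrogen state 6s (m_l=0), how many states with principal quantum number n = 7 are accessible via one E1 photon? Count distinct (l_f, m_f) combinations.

3

E1 requires Δl = ±1, so l_f ∈ {-1, 1}; with 0 ≤ l_f ≤ n_f−1 = 6, the allowed l_f values are {1}.
For l_f = 1: m_f ∈ {m_i−1, m_i, m_i+1} ∩ [−1, 1] = {-1, 0, 1} → 3 states.
Total: 3.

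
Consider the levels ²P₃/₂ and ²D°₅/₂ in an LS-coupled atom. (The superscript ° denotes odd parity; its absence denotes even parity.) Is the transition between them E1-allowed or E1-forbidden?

allowed

ΔL = 0, ±1 (not L=0↔0): L: 1 → 2, ΔL = +1 — ok.
Parity must change: even → odd — ok.
ΔJ = 0, ±1 (not J=0↔0): J: 3/2 → 5/2, ΔJ = +1 — ok.
ΔS = 0: S: 1/2 → 1/2 — ok.
All four E1 rules are satisfied.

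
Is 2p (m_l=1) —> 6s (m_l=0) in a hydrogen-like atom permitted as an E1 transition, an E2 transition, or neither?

Δl = 0 − 1 = -1; l_i + l_f = 1.
Δm_l = -1.
E1 (Δl = ±1, |Δm_l| ≤ 1): satisfied.
E2 (Δl = 0,±2, l_i+l_f ≥ 2, |Δm_l| ≤ 2): not satisfied.

E1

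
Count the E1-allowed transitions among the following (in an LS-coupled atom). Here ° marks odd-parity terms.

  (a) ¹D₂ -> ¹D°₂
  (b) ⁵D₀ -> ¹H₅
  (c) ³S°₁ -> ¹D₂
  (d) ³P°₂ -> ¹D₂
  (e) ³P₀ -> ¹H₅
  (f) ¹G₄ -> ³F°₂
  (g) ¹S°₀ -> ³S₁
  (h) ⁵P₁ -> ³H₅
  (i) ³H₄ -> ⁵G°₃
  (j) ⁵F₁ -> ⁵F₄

(a) allowed
(b) forbidden (parity, ΔS, ΔL, ΔJ fail)
(c) forbidden (ΔS, ΔL fail)
(d) forbidden (ΔS fails)
(e) forbidden (parity, ΔS, ΔL, ΔJ fail)
(f) forbidden (ΔS, ΔJ fail)
(g) forbidden (ΔS, ΔL fail)
(h) forbidden (parity, ΔS, ΔL, ΔJ fail)
(i) forbidden (ΔS fails)
(j) forbidden (parity, ΔJ fail)
Total allowed: 1 of 10.

1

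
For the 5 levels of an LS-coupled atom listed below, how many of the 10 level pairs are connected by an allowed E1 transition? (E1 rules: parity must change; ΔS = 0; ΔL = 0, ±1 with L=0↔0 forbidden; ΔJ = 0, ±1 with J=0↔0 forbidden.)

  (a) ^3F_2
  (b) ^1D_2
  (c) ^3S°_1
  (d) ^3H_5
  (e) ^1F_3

(a)–(b): forbidden (parity, ΔS).
(a)–(c): forbidden (ΔL).
(a)–(d): forbidden (parity, ΔL, ΔJ).
(a)–(e): forbidden (parity, ΔS).
(b)–(c): forbidden (ΔS, ΔL).
(b)–(d): forbidden (parity, ΔS, ΔL, ΔJ).
(b)–(e): forbidden (parity).
(c)–(d): forbidden (ΔL, ΔJ).
(c)–(e): forbidden (ΔS, ΔL, ΔJ).
(d)–(e): forbidden (parity, ΔS, ΔL, ΔJ).
Allowed pairs: 0 of 10.

0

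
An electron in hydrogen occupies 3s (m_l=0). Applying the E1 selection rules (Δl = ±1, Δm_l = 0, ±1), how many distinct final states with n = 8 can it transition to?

3

E1 requires Δl = ±1, so l_f ∈ {-1, 1}; with 0 ≤ l_f ≤ n_f−1 = 7, the allowed l_f values are {1}.
For l_f = 1: m_f ∈ {m_i−1, m_i, m_i+1} ∩ [−1, 1] = {-1, 0, 1} → 3 states.
Total: 3.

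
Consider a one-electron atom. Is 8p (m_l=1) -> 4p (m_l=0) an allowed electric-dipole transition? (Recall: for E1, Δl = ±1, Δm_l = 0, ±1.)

Δl = 1 − 1 = +0; the E1 rule Δl = ±1 is fails.
m_l: 1 → 0 (Δm_l = -1). |Δm_l| ≤ 1 ok.
The transition is electric-dipole forbidden.

forbidden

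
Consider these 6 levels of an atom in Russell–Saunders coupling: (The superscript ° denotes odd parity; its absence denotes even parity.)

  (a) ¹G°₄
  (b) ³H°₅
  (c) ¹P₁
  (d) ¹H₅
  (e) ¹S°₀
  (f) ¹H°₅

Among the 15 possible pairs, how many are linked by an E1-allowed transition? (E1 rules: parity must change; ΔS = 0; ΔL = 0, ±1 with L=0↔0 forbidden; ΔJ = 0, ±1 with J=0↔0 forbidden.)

3

(a)–(b): forbidden (parity, ΔS).
(a)–(c): forbidden (ΔL, ΔJ).
(a)–(d): allowed.
(a)–(e): forbidden (parity, ΔL, ΔJ).
(a)–(f): forbidden (parity).
(b)–(c): forbidden (ΔS, ΔL, ΔJ).
(b)–(d): forbidden (ΔS).
(b)–(e): forbidden (parity, ΔS, ΔL, ΔJ).
(b)–(f): forbidden (parity, ΔS).
(c)–(d): forbidden (parity, ΔL, ΔJ).
(c)–(e): allowed.
(c)–(f): forbidden (ΔL, ΔJ).
(d)–(e): forbidden (ΔL, ΔJ).
(d)–(f): allowed.
(e)–(f): forbidden (parity, ΔL, ΔJ).
Allowed pairs: 3 of 15.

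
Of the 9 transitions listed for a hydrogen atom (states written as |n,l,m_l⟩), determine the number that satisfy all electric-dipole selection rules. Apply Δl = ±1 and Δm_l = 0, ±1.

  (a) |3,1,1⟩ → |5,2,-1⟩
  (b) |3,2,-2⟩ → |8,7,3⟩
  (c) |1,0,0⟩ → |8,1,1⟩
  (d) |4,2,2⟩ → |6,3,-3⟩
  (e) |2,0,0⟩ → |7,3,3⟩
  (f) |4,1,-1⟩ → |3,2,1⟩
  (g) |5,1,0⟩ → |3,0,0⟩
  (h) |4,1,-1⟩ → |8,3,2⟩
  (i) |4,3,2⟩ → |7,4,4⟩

(a) forbidden — Δm_l = -2 (E1 requires Δm_l = 0, ±1)
(b) forbidden — Δl = +5 (E1 requires Δl = ±1); Δm_l = +5 (E1 requires Δm_l = 0, ±1)
(c) allowed
(d) forbidden — Δm_l = -5 (E1 requires Δm_l = 0, ±1)
(e) forbidden — Δl = +3 (E1 requires Δl = ±1); Δm_l = +3 (E1 requires Δm_l = 0, ±1)
(f) forbidden — Δm_l = +2 (E1 requires Δm_l = 0, ±1)
(g) allowed
(h) forbidden — Δl = +2 (E1 requires Δl = ±1); Δm_l = +3 (E1 requires Δm_l = 0, ±1)
(i) forbidden — Δm_l = +2 (E1 requires Δm_l = 0, ±1)
Total allowed: 2 of 9.

2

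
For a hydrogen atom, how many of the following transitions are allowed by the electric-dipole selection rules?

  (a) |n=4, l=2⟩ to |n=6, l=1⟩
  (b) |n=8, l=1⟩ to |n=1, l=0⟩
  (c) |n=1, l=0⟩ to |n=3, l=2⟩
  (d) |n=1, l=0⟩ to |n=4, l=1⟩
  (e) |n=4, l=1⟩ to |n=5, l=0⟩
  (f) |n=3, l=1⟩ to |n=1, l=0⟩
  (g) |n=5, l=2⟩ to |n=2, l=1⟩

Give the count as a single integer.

(a) allowed
(b) allowed
(c) forbidden — Δl = +2 (E1 requires Δl = ±1)
(d) allowed
(e) allowed
(f) allowed
(g) allowed
Total allowed: 6 of 7.

6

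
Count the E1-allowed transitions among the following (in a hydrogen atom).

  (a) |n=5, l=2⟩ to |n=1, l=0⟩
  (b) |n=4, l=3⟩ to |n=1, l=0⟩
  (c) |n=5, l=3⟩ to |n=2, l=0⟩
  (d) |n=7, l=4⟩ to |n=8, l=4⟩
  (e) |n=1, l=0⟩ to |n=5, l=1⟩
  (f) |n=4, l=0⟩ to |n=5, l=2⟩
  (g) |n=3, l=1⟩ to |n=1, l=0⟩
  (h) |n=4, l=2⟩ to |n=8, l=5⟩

(a) forbidden — Δl = -2 (E1 requires Δl = ±1)
(b) forbidden — Δl = -3 (E1 requires Δl = ±1)
(c) forbidden — Δl = -3 (E1 requires Δl = ±1)
(d) forbidden — Δl = +0 (E1 requires Δl = ±1)
(e) allowed
(f) forbidden — Δl = +2 (E1 requires Δl = ±1)
(g) allowed
(h) forbidden — Δl = +3 (E1 requires Δl = ±1)
Total allowed: 2 of 8.

2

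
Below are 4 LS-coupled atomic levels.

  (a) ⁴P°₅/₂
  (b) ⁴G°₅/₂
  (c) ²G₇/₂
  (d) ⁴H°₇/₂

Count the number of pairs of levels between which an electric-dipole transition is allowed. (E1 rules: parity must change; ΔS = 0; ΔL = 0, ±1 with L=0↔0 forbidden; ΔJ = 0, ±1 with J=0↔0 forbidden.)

(a)–(b): forbidden (parity, ΔL).
(a)–(c): forbidden (ΔS, ΔL).
(a)–(d): forbidden (parity, ΔL).
(b)–(c): forbidden (ΔS).
(b)–(d): forbidden (parity).
(c)–(d): forbidden (ΔS).
Allowed pairs: 0 of 6.

0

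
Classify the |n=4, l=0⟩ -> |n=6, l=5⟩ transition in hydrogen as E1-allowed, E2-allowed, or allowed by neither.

Δl = 5 − 0 = +5; l_i + l_f = 5.
E1 (Δl = ±1): not satisfied.
E2 (Δl = 0,±2, l_i+l_f ≥ 2): not satisfied.

neither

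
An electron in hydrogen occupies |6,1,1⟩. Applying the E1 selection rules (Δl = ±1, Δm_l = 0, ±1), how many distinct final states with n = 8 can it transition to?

E1 requires Δl = ±1, so l_f ∈ {0, 2}; with 0 ≤ l_f ≤ n_f−1 = 7, the allowed l_f values are {0, 2}.
For l_f = 0: m_f ∈ {m_i−1, m_i, m_i+1} ∩ [−0, 0] = {0} → 1 state.
For l_f = 2: m_f ∈ {m_i−1, m_i, m_i+1} ∩ [−2, 2] = {0, 1, 2} → 3 states.
Total: 4.

4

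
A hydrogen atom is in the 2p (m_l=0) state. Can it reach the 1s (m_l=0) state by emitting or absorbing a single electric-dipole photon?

allowed

Δl = 0 − 1 = -1; the E1 rule Δl = ±1 is ok.
m_l: 0 → 0 (Δm_l = +0). |Δm_l| ≤ 1 ok.
All E1 selection rules are satisfied.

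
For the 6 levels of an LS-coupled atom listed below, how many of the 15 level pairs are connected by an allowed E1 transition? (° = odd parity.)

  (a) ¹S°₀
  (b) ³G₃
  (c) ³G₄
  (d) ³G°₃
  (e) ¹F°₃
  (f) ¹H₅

2

(a)–(b): forbidden (ΔS, ΔL, ΔJ).
(a)–(c): forbidden (ΔS, ΔL, ΔJ).
(a)–(d): forbidden (parity, ΔS, ΔL, ΔJ).
(a)–(e): forbidden (parity, ΔL, ΔJ).
(a)–(f): forbidden (ΔL, ΔJ).
(b)–(c): forbidden (parity).
(b)–(d): allowed.
(b)–(e): forbidden (ΔS).
(b)–(f): forbidden (parity, ΔS, ΔJ).
(c)–(d): allowed.
(c)–(e): forbidden (ΔS).
(c)–(f): forbidden (parity, ΔS).
(d)–(e): forbidden (parity, ΔS).
(d)–(f): forbidden (ΔS, ΔJ).
(e)–(f): forbidden (ΔL, ΔJ).
Allowed pairs: 2 of 15.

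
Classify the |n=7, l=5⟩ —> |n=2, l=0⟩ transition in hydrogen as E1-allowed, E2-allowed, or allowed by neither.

neither

Δl = 0 − 5 = -5; l_i + l_f = 5.
E1 (Δl = ±1): not satisfied.
E2 (Δl = 0,±2, l_i+l_f ≥ 2): not satisfied.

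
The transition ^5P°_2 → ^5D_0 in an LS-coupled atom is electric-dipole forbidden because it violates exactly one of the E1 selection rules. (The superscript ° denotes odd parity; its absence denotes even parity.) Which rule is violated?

the ΔJ = 0, ±1 rule

Parity must change: odd → even — passes.
ΔS = 0: S: 2 → 2 — passes.
ΔL = 0, ±1 (not L=0↔0): L: 1 → 2, ΔL = +1 — passes.
ΔJ = 0, ±1 (not J=0↔0): J: 2 → 0, ΔJ = -2 — fails.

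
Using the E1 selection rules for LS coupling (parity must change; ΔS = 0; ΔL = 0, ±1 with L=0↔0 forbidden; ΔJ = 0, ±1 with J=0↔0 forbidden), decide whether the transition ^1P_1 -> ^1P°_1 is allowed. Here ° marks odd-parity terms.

Initial level: S=0, L=1, J=1, parity even. Final level: S=0, L=1, J=1, parity odd.
ΔS = 0: S: 0 → 0 — ok.
ΔL = 0, ±1 (not L=0↔0): L: 1 → 1, ΔL = +0 — ok.
Parity must change: even → odd — ok.
ΔJ = 0, ±1 (not J=0↔0): J: 1 → 1, ΔJ = +0 — ok.
All four E1 rules are satisfied.

allowed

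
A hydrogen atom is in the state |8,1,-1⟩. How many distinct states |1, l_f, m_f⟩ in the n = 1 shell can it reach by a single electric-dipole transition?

1

E1 requires Δl = ±1, so l_f ∈ {0, 2}; with 0 ≤ l_f ≤ n_f−1 = 0, the allowed l_f values are {0}.
For l_f = 0: m_f ∈ {m_i−1, m_i, m_i+1} ∩ [−0, 0] = {0} → 1 state.
Total: 1.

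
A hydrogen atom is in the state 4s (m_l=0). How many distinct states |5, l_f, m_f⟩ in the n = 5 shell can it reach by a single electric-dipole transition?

3

E1 requires Δl = ±1, so l_f ∈ {-1, 1}; with 0 ≤ l_f ≤ n_f−1 = 4, the allowed l_f values are {1}.
For l_f = 1: m_f ∈ {m_i−1, m_i, m_i+1} ∩ [−1, 1] = {-1, 0, 1} → 3 states.
Total: 3.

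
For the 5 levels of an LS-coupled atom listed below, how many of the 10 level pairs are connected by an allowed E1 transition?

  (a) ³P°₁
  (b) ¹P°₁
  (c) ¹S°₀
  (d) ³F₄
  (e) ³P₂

(a)–(b): forbidden (parity, ΔS).
(a)–(c): forbidden (parity, ΔS).
(a)–(d): forbidden (ΔL, ΔJ).
(a)–(e): allowed.
(b)–(c): forbidden (parity).
(b)–(d): forbidden (ΔS, ΔL, ΔJ).
(b)–(e): forbidden (ΔS).
(c)–(d): forbidden (ΔS, ΔL, ΔJ).
(c)–(e): forbidden (ΔS, ΔJ).
(d)–(e): forbidden (parity, ΔL, ΔJ).
Allowed pairs: 1 of 10.

1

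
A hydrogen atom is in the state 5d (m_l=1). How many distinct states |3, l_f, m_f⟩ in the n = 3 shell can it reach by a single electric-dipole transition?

E1 requires Δl = ±1, so l_f ∈ {1, 3}; with 0 ≤ l_f ≤ n_f−1 = 2, the allowed l_f values are {1}.
For l_f = 1: m_f ∈ {m_i−1, m_i, m_i+1} ∩ [−1, 1] = {0, 1} → 2 states.
Total: 2.

2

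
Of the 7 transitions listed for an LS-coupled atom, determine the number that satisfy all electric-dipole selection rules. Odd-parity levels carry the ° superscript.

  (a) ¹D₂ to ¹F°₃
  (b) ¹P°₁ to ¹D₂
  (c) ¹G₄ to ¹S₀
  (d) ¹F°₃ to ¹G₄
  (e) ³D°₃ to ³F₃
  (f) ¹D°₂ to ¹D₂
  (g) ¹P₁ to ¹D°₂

6

(a) allowed
(b) allowed
(c) forbidden (parity, ΔL, ΔJ fail)
(d) allowed
(e) allowed
(f) allowed
(g) allowed
Total allowed: 6 of 7.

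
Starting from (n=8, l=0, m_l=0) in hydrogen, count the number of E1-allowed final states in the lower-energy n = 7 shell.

E1 requires Δl = ±1, so l_f ∈ {-1, 1}; with 0 ≤ l_f ≤ n_f−1 = 6, the allowed l_f values are {1}.
For l_f = 1: m_f ∈ {m_i−1, m_i, m_i+1} ∩ [−1, 1] = {-1, 0, 1} → 3 states.
Total: 3.

3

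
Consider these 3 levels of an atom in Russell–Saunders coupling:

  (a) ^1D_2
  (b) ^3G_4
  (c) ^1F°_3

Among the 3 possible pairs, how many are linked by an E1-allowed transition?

(a)–(b): forbidden (parity, ΔS, ΔL, ΔJ).
(a)–(c): allowed.
(b)–(c): forbidden (ΔS).
Allowed pairs: 1 of 3.

1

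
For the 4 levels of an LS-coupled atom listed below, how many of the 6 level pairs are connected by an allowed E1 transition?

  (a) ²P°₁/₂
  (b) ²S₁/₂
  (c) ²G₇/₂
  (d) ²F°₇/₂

(a)–(b): allowed.
(a)–(c): forbidden (ΔL, ΔJ).
(a)–(d): forbidden (parity, ΔL, ΔJ).
(b)–(c): forbidden (parity, ΔL, ΔJ).
(b)–(d): forbidden (ΔL, ΔJ).
(c)–(d): allowed.
Allowed pairs: 2 of 6.

2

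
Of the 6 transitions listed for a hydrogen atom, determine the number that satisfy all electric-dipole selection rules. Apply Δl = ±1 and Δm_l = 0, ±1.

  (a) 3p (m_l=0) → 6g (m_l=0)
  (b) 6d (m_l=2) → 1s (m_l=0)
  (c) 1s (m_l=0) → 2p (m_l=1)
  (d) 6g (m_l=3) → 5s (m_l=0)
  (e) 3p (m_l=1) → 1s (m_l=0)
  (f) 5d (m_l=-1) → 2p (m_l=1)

2

(a) forbidden — Δl = +3 (E1 requires Δl = ±1)
(b) forbidden — Δl = -2 (E1 requires Δl = ±1); Δm_l = -2 (E1 requires Δm_l = 0, ±1)
(c) allowed
(d) forbidden — Δl = -4 (E1 requires Δl = ±1); Δm_l = -3 (E1 requires Δm_l = 0, ±1)
(e) allowed
(f) forbidden — Δm_l = +2 (E1 requires Δm_l = 0, ±1)
Total allowed: 2 of 6.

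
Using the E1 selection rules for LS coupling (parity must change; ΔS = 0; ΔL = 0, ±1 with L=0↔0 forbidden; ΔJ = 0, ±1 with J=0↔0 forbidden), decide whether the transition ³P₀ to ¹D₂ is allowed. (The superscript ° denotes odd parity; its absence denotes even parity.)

forbidden

Parity must change: even → even — violated.
ΔS = 0: S: 1 → 0 — violated.
ΔL = 0, ±1 (not L=0↔0): L: 1 → 2, ΔL = +1 — satisfied.
ΔJ = 0, ±1 (not J=0↔0): J: 0 → 2, ΔJ = +2 — violated.
Rule(s) violated: parity, ΔS, ΔJ.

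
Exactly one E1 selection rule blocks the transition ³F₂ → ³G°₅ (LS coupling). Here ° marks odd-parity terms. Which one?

Initial level: S=1, L=3, J=2, parity even. Final level: S=1, L=4, J=5, parity odd.
ΔS = 0: S: 1 → 1 — ok.
Parity must change: even → odd — ok.
ΔJ = 0, ±1 (not J=0↔0): J: 2 → 5, ΔJ = +3 — fails.
ΔL = 0, ±1 (not L=0↔0): L: 3 → 4, ΔL = +1 — ok.

the ΔJ = 0, ±1 rule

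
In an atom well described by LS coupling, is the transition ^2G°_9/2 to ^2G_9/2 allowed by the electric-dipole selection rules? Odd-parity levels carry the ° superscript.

allowed

Parity must change: odd → even — satisfied.
ΔS = 0: S: 1/2 → 1/2 — satisfied.
ΔL = 0, ±1 (not L=0↔0): L: 4 → 4, ΔL = +0 — satisfied.
ΔJ = 0, ±1 (not J=0↔0): J: 9/2 → 9/2, ΔJ = +0 — satisfied.
All four E1 rules are satisfied.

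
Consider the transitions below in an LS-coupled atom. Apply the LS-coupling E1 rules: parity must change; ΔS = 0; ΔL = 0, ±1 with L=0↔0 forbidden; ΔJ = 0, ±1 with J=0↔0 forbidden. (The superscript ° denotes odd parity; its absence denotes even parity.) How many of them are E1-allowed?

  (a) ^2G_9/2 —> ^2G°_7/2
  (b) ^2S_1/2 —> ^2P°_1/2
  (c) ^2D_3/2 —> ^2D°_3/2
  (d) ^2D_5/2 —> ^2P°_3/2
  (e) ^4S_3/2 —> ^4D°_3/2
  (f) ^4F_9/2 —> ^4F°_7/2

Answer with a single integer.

(a) allowed
(b) allowed
(c) allowed
(d) allowed
(e) forbidden (ΔL fails)
(f) allowed
Total allowed: 5 of 6.

5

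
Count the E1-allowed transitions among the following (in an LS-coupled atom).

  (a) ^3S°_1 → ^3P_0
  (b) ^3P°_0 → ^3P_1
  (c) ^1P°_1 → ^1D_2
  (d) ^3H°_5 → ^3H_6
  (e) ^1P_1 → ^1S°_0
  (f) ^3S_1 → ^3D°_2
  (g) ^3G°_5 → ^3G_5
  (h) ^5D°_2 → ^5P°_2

(a) allowed
(b) allowed
(c) allowed
(d) allowed
(e) allowed
(f) forbidden (ΔL fails)
(g) allowed
(h) forbidden (parity fails)
Total allowed: 6 of 8.

6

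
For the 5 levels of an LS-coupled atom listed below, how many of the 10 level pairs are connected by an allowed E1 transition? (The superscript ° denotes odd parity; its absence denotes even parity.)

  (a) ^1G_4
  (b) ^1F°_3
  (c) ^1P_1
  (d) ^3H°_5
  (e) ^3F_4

(a)–(b): allowed.
(a)–(c): forbidden (parity, ΔL, ΔJ).
(a)–(d): forbidden (ΔS).
(a)–(e): forbidden (parity, ΔS).
(b)–(c): forbidden (ΔL, ΔJ).
(b)–(d): forbidden (parity, ΔS, ΔL, ΔJ).
(b)–(e): forbidden (ΔS).
(c)–(d): forbidden (ΔS, ΔL, ΔJ).
(c)–(e): forbidden (parity, ΔS, ΔL, ΔJ).
(d)–(e): forbidden (ΔL).
Allowed pairs: 1 of 10.

1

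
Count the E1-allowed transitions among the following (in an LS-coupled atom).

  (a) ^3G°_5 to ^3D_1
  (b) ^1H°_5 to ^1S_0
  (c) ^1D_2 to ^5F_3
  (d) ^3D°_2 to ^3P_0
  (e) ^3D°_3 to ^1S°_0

0

(a) forbidden (ΔL, ΔJ fail)
(b) forbidden (ΔL, ΔJ fail)
(c) forbidden (parity, ΔS fail)
(d) forbidden (ΔJ fails)
(e) forbidden (parity, ΔS, ΔL, ΔJ fail)
Total allowed: 0 of 5.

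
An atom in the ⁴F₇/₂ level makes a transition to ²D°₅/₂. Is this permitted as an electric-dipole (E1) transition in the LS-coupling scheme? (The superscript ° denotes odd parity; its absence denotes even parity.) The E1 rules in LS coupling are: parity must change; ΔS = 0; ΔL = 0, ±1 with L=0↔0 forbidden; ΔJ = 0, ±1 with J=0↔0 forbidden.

Reading off the term symbols: S 3/2→1/2, L 3→2, J 7/2→5/2, parity even→odd.
ΔJ = 0, ±1 (not J=0↔0): J: 7/2 → 5/2, ΔJ = -1 — passes.
ΔL = 0, ±1 (not L=0↔0): L: 3 → 2, ΔL = -1 — passes.
ΔS = 0: S: 3/2 → 1/2 — fails.
Parity must change: even → odd — passes.
Rule(s) violated: ΔS.

forbidden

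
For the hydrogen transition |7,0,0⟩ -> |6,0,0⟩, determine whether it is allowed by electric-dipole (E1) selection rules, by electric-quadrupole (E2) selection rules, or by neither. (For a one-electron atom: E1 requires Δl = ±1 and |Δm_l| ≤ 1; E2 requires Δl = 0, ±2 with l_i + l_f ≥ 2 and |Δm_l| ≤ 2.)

Δl = 0 − 0 = +0; l_i + l_f = 0.
Δm_l = +0.
E1 (Δl = ±1, |Δm_l| ≤ 1): not satisfied.
E2 (Δl = 0,±2, l_i+l_f ≥ 2, |Δm_l| ≤ 2): not satisfied.

neither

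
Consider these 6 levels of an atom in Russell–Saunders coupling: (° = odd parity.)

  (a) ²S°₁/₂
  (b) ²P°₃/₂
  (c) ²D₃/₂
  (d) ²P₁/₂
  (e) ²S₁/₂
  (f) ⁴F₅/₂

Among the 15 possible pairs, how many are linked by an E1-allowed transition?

4

(a)–(b): forbidden (parity).
(a)–(c): forbidden (ΔL).
(a)–(d): allowed.
(a)–(e): forbidden (ΔL).
(a)–(f): forbidden (ΔS, ΔL, ΔJ).
(b)–(c): allowed.
(b)–(d): allowed.
(b)–(e): allowed.
(b)–(f): forbidden (ΔS, ΔL).
(c)–(d): forbidden (parity).
(c)–(e): forbidden (parity, ΔL).
(c)–(f): forbidden (parity, ΔS).
(d)–(e): forbidden (parity).
(d)–(f): forbidden (parity, ΔS, ΔL, ΔJ).
(e)–(f): forbidden (parity, ΔS, ΔL, ΔJ).
Allowed pairs: 4 of 15.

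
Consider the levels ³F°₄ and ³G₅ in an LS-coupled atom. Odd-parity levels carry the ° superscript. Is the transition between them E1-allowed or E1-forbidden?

Parity must change: odd → even — passes.
ΔS = 0: S: 1 → 1 — passes.
ΔL = 0, ±1 (not L=0↔0): L: 3 → 4, ΔL = +1 — passes.
ΔJ = 0, ±1 (not J=0↔0): J: 4 → 5, ΔJ = +1 — passes.
All four E1 rules are satisfied.

allowed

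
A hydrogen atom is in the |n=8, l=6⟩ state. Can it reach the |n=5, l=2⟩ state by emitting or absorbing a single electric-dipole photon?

forbidden

Δl = 2 − 6 = -4; the E1 rule Δl = ±1 is ✗.
The transition is electric-dipole forbidden.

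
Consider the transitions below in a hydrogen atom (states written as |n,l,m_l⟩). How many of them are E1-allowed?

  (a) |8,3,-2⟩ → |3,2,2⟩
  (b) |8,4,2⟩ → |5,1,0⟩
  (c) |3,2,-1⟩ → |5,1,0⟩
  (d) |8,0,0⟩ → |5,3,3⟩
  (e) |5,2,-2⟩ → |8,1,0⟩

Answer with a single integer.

(a) forbidden — Δm_l = +4 (E1 requires Δm_l = 0, ±1)
(b) forbidden — Δl = -3 (E1 requires Δl = ±1); Δm_l = -2 (E1 requires Δm_l = 0, ±1)
(c) allowed
(d) forbidden — Δl = +3 (E1 requires Δl = ±1); Δm_l = +3 (E1 requires Δm_l = 0, ±1)
(e) forbidden — Δm_l = +2 (E1 requires Δm_l = 0, ±1)
Total allowed: 1 of 5.

1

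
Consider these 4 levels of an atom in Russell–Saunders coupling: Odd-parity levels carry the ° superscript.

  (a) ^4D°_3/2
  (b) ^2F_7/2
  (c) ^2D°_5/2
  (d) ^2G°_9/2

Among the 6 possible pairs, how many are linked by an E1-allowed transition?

(a)–(b): forbidden (ΔS, ΔJ).
(a)–(c): forbidden (parity, ΔS).
(a)–(d): forbidden (parity, ΔS, ΔL, ΔJ).
(b)–(c): allowed.
(b)–(d): allowed.
(c)–(d): forbidden (parity, ΔL, ΔJ).
Allowed pairs: 2 of 6.

2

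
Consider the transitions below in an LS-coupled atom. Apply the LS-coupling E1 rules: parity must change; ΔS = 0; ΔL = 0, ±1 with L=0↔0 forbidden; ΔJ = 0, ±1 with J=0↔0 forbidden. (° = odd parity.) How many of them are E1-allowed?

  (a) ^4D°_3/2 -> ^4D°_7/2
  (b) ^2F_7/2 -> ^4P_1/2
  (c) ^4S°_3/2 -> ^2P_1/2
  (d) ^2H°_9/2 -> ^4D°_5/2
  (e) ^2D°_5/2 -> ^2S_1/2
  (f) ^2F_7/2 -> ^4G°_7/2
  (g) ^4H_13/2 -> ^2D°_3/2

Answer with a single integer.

0

(a) forbidden (parity, ΔJ fail)
(b) forbidden (parity, ΔS, ΔL, ΔJ fail)
(c) forbidden (ΔS fails)
(d) forbidden (parity, ΔS, ΔL, ΔJ fail)
(e) forbidden (ΔL, ΔJ fail)
(f) forbidden (ΔS fails)
(g) forbidden (ΔS, ΔL, ΔJ fail)
Total allowed: 0 of 7.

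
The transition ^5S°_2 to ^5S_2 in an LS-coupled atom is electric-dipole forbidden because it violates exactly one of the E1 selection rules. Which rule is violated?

the L=0 ↔ L=0 exclusion

Reading off the term symbols: S 2→2, L 0→0, J 2→2, parity odd→even.
Parity must change: odd → even — ✓.
ΔS = 0: S: 2 → 2 — ✓.
ΔL = 0, ±1 (not L=0↔0): L: 0 → 0, ΔL = +0 — ✗.
ΔJ = 0, ±1 (not J=0↔0): J: 2 → 2, ΔJ = +0 — ✓.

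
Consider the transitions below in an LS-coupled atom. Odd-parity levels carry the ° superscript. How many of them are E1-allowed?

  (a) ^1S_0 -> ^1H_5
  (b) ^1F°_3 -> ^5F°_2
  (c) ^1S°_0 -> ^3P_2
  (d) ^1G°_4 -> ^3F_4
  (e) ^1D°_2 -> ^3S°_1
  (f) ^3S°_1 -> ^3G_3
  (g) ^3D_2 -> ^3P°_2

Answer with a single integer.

1

(a) forbidden (parity, ΔL, ΔJ fail)
(b) forbidden (parity, ΔS fail)
(c) forbidden (ΔS, ΔJ fail)
(d) forbidden (ΔS fails)
(e) forbidden (parity, ΔS, ΔL fail)
(f) forbidden (ΔL, ΔJ fail)
(g) allowed
Total allowed: 1 of 7.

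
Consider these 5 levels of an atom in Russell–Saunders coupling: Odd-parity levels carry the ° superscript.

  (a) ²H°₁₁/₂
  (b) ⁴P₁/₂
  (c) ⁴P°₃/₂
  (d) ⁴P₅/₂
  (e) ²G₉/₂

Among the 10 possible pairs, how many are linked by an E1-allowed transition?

(a)–(b): forbidden (ΔS, ΔL, ΔJ).
(a)–(c): forbidden (parity, ΔS, ΔL, ΔJ).
(a)–(d): forbidden (ΔS, ΔL, ΔJ).
(a)–(e): allowed.
(b)–(c): allowed.
(b)–(d): forbidden (parity, ΔJ).
(b)–(e): forbidden (parity, ΔS, ΔL, ΔJ).
(c)–(d): allowed.
(c)–(e): forbidden (ΔS, ΔL, ΔJ).
(d)–(e): forbidden (parity, ΔS, ΔL, ΔJ).
Allowed pairs: 3 of 10.

3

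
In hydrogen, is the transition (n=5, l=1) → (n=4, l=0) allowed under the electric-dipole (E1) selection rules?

allowed

Δl = 0 − 1 = -1; the E1 rule Δl = ±1 is ok.
All E1 selection rules are satisfied.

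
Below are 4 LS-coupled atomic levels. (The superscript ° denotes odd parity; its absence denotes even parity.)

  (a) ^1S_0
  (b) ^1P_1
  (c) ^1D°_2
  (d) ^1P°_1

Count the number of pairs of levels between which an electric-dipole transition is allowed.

3

(a)–(b): forbidden (parity).
(a)–(c): forbidden (ΔL, ΔJ).
(a)–(d): allowed.
(b)–(c): allowed.
(b)–(d): allowed.
(c)–(d): forbidden (parity).
Allowed pairs: 3 of 6.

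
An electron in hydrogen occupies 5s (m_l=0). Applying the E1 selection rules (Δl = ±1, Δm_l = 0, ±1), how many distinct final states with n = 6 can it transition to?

3

E1 requires Δl = ±1, so l_f ∈ {-1, 1}; with 0 ≤ l_f ≤ n_f−1 = 5, the allowed l_f values are {1}.
For l_f = 1: m_f ∈ {m_i−1, m_i, m_i+1} ∩ [−1, 1] = {-1, 0, 1} → 3 states.
Total: 3.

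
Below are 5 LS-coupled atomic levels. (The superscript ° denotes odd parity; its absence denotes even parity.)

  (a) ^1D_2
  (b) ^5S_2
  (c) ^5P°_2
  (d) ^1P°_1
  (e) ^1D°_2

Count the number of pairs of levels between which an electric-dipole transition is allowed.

(a)–(b): forbidden (parity, ΔS, ΔL).
(a)–(c): forbidden (ΔS).
(a)–(d): allowed.
(a)–(e): allowed.
(b)–(c): allowed.
(b)–(d): forbidden (ΔS).
(b)–(e): forbidden (ΔS, ΔL).
(c)–(d): forbidden (parity, ΔS).
(c)–(e): forbidden (parity, ΔS).
(d)–(e): forbidden (parity).
Allowed pairs: 3 of 10.

3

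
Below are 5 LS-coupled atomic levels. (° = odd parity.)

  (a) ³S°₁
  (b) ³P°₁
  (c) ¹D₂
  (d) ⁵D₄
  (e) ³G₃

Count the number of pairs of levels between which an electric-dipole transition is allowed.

(a)–(b): forbidden (parity).
(a)–(c): forbidden (ΔS, ΔL).
(a)–(d): forbidden (ΔS, ΔL, ΔJ).
(a)–(e): forbidden (ΔL, ΔJ).
(b)–(c): forbidden (ΔS).
(b)–(d): forbidden (ΔS, ΔJ).
(b)–(e): forbidden (ΔL, ΔJ).
(c)–(d): forbidden (parity, ΔS, ΔJ).
(c)–(e): forbidden (parity, ΔS, ΔL).
(d)–(e): forbidden (parity, ΔS, ΔL).
Allowed pairs: 0 of 10.

0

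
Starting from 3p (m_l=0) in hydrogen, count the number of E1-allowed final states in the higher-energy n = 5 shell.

4

E1 requires Δl = ±1, so l_f ∈ {0, 2}; with 0 ≤ l_f ≤ n_f−1 = 4, the allowed l_f values are {0, 2}.
For l_f = 0: m_f ∈ {m_i−1, m_i, m_i+1} ∩ [−0, 0] = {0} → 1 state.
For l_f = 2: m_f ∈ {m_i−1, m_i, m_i+1} ∩ [−2, 2] = {-1, 0, 1} → 3 states.
Total: 4.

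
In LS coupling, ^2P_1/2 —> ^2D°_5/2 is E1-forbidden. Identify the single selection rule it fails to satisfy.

Parity must change: even → odd — satisfied.
ΔS = 0: S: 1/2 → 1/2 — satisfied.
ΔL = 0, ±1 (not L=0↔0): L: 1 → 2, ΔL = +1 — satisfied.
ΔJ = 0, ±1 (not J=0↔0): J: 1/2 → 5/2, ΔJ = +2 — violated.

the ΔJ = 0, ±1 rule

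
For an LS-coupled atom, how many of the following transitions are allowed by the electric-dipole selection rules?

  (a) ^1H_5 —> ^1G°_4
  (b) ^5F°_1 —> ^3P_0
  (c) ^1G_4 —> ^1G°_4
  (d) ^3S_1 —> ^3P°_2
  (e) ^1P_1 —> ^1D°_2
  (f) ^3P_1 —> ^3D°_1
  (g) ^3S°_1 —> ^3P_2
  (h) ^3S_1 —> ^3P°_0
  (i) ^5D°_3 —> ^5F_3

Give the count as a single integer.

(a) allowed
(b) forbidden (ΔS, ΔL fail)
(c) allowed
(d) allowed
(e) allowed
(f) allowed
(g) allowed
(h) allowed
(i) allowed
Total allowed: 8 of 9.

8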